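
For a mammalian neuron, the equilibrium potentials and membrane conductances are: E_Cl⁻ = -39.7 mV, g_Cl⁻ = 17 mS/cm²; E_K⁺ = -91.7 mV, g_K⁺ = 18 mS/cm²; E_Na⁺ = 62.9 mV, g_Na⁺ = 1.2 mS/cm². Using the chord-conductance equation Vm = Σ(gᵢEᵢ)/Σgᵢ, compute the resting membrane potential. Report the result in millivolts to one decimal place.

Σ gᵢEᵢ = 17·(-39.7) + 18·(-91.7) + 1.2·(62.9) = -2250.02
Σ gᵢ = 17 + 18 + 1.2 = 36.2
Vm = -2250.02 / 36.2 = -62.16 mV

-62.2 mV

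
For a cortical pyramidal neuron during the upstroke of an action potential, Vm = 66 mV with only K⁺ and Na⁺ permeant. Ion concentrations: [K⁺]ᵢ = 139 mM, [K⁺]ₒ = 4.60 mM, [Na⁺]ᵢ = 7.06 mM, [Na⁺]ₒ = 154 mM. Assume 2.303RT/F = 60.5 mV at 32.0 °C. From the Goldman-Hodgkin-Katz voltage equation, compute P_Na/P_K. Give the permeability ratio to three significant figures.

25.5

Let α = P_Na/P_K. GHK: Vm = 60.5·log₁₀[(Kₒ + α·Naₒ)/(Kᵢ + α·Naᵢ)].
10^(Vm/60.5) = 10^(66.0/60.5) = 12.328
So 12.328·(Kᵢ + α·Naᵢ) = Kₒ + α·Naₒ → α = (12.328·139.0 − 4.6) / (154.0 − 12.328·7.06)
α = (1714 − 4.6) / (154.0 − 87.04) = 1709/66.96 = 25.52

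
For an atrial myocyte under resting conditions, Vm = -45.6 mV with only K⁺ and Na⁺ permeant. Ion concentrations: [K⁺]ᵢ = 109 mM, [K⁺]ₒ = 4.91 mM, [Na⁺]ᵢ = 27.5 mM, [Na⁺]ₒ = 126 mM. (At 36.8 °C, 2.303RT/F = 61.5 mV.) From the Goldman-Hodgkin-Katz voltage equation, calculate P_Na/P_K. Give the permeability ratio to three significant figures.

0.123

Let α = P_Na/P_K. GHK: Vm = 61.5·log₁₀[(Kₒ + α·Naₒ)/(Kᵢ + α·Naᵢ)].
10^(Vm/61.5) = 10^(-45.6/61.5) = 0.18136
So 0.18136·(Kᵢ + α·Naᵢ) = Kₒ + α·Naₒ → α = (0.18136·109.0 − 4.91) / (126.0 − 0.18136·27.5)
α = (19.77 − 4.91) / (126.0 − 4.987) = 14.86/121 = 0.1228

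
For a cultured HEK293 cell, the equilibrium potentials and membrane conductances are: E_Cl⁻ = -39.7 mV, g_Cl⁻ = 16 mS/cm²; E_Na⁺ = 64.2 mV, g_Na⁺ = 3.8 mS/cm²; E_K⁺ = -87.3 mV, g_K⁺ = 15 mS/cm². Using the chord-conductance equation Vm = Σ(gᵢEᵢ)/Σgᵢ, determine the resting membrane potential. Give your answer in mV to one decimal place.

Σ gᵢEᵢ = 16·(-39.7) + 3.8·(64.2) + 15·(-87.3) = -1700.74
Σ gᵢ = 16 + 3.8 + 15 = 34.8
Vm = -1700.74 / 34.8 = -48.87 mV

-48.9 mV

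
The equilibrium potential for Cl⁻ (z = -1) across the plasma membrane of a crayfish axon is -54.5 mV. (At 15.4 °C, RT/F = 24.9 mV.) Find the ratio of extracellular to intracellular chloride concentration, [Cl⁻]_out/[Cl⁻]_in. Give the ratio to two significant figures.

ln([out]/[in]) = E·z/(24.9) = -54.5 × -1 / 24.9 = 2.1888
[out]/[in] = e^(2.1888) = 8.924

8.9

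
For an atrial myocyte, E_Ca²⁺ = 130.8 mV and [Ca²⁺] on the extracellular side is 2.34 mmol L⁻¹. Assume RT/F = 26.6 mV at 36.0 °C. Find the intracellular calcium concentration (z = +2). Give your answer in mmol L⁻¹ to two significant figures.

Nernst: E = (26.6/2) · ln([out]/[in]), so ln([out]/[in]) = 130.8 × 2 / 26.6 = 9.8346.
[out]/[in] = e^(9.8346) = 1.867e+04.
[in] = 2.34 / 1.867e+04 = 0.0001253 mmol L⁻¹.

0.00013 mmol L⁻¹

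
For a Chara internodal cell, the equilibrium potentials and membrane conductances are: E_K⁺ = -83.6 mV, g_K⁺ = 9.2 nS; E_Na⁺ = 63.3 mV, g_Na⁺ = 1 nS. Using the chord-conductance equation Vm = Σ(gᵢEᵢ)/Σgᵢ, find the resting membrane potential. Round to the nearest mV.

Σ gᵢEᵢ = 9.2·(-83.6) + 1·(63.3) = -705.82
Σ gᵢ = 9.2 + 1 = 10.2
Vm = -705.82 / 10.2 = -69.20 mV

-69 mV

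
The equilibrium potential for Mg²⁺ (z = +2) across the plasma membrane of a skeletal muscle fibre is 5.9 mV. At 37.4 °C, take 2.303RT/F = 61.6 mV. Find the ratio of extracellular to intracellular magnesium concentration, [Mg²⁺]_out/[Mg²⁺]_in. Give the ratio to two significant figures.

log₁₀([out]/[in]) = E·z/(61.6) = 5.9 × 2 / 61.6 = 0.1916
[out]/[in] = 10^(0.1916) = 1.554

1.6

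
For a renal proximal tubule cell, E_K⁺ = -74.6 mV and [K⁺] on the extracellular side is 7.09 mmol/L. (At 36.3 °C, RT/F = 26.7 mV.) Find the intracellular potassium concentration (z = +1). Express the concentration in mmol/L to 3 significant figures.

116 mmol/L

Nernst: E = (26.7/1) · ln([out]/[in]), so ln([out]/[in]) = -74.6 × 1 / 26.7 = -2.7940.
[out]/[in] = e^(-2.7940) = 0.06118.
[in] = 7.09 / 0.06118 = 115.9 mmol/L.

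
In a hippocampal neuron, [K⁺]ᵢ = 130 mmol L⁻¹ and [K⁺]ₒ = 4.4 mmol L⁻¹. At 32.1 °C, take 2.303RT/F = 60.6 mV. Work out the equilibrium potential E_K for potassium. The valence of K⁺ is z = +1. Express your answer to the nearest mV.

E = (60.6/z) · log₁₀([K⁺]_out/[K⁺]_in) with z = +1.
= (60.6/1) · log₁₀(4.4/130) = 60.60 · log₁₀(0.03385)
= 60.60 · (-1.4705) = -89.11 mV

-89 mV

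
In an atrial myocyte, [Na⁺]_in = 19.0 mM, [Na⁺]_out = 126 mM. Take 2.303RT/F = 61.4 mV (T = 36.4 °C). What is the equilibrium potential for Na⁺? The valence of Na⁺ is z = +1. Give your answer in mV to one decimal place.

50.4 mV

E = (61.4/z) · log₁₀([Na⁺]_out/[Na⁺]_in) with z = +1.
= (61.4/1) · log₁₀(126/19.0) = 61.40 · log₁₀(6.632)
= 61.40 · (0.8216) = 50.45 mV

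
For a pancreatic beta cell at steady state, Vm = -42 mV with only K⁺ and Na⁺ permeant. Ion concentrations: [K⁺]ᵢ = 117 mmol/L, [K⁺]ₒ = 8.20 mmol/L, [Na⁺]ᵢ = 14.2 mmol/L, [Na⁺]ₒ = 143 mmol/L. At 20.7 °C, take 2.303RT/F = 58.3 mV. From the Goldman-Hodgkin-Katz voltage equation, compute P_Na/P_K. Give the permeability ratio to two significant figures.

0.10

Let α = P_Na/P_K. GHK: Vm = 58.3·log₁₀[(Kₒ + α·Naₒ)/(Kᵢ + α·Naᵢ)].
10^(Vm/58.3) = 10^(-42.0/58.3) = 0.19037
So 0.19037·(Kᵢ + α·Naᵢ) = Kₒ + α·Naₒ → α = (0.19037·117.0 − 8.2) / (143.0 − 0.19037·14.2)
α = (22.27 − 8.2) / (143.0 − 2.703) = 14.07/140.3 = 0.1003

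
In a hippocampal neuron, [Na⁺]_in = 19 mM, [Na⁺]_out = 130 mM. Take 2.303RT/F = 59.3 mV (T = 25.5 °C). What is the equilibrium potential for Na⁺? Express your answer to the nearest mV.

50 mV

E = (59.3/z) · log₁₀([Na⁺]_out/[Na⁺]_in) with z = +1.
= (59.3/1) · log₁₀(130/19) = 59.30 · log₁₀(6.842)
= 59.30 · (0.8352) = 49.53 mV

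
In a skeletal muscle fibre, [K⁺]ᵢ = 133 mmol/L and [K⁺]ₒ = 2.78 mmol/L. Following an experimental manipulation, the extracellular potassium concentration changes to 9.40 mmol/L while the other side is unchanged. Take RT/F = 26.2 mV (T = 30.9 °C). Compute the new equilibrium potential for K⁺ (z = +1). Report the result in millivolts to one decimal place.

After the shift: [K⁺]_out = 9.40, [K⁺]_in = 133 mmol/L.
E_new = (26.2/1)·ln(9.40/133) = 26.20 · (-2.6496) = -69.42 mV

-69.4 mV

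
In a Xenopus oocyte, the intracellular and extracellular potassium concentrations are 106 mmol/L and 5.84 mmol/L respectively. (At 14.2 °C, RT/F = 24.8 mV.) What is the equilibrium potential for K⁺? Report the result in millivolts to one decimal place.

-71.9 mV

E = (24.8/z) · ln([K⁺]_out/[K⁺]_in) with z = +1.
= (24.8/1) · ln(5.84/106) = 24.80 · ln(0.05509)
= 24.80 · (-2.8987) = -71.89 mV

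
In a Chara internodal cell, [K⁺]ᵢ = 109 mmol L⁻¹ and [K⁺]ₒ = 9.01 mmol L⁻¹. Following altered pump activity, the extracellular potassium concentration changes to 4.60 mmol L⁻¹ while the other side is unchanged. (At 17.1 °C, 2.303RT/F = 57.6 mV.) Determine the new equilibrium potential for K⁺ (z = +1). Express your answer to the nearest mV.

-79 mV

After the shift: [K⁺]_out = 4.60, [K⁺]_in = 109 mmol L⁻¹.
E_new = (57.6/1)·log₁₀(4.60/109) = 57.60 · (-1.3747) = -79.18 mV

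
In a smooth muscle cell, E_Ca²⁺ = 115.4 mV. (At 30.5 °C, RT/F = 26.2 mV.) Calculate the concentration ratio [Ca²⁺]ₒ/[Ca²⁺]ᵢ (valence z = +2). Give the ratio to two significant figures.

6700

ln([out]/[in]) = E·z/(26.2) = 115.4 × 2 / 26.2 = 8.8092
[out]/[in] = e^(8.8092) = 6695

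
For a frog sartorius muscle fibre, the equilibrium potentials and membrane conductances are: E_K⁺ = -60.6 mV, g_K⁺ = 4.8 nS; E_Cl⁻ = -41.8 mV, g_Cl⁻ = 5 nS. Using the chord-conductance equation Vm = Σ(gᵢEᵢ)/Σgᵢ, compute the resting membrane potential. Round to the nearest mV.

-51 mV

Σ gᵢEᵢ = 4.8·(-60.6) + 5·(-41.8) = -499.88
Σ gᵢ = 4.8 + 5 = 9.8
Vm = -499.88 / 9.8 = -51.01 mV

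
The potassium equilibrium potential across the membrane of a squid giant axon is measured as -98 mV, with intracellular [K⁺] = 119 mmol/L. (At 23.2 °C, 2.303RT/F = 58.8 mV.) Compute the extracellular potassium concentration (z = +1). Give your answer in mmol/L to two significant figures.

Nernst: E = (58.8/1) · log₁₀([out]/[in]), so log₁₀([out]/[in]) = -98.0 × 1 / 58.8 = -1.6667.
[out]/[in] = 10^(-1.6667) = 0.02154.
[out] = 0.02154 × 119 = 2.564 mmol/L.

2.6 mmol/L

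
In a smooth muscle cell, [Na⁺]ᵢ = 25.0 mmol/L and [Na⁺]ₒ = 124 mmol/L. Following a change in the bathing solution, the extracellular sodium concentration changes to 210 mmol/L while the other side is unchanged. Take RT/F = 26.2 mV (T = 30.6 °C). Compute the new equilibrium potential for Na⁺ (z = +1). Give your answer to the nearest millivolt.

After the shift: [Na⁺]_out = 210, [Na⁺]_in = 25.0 mmol/L.
E_new = (26.2/1)·ln(210/25.0) = 26.20 · (2.1282) = 55.76 mV

56 mV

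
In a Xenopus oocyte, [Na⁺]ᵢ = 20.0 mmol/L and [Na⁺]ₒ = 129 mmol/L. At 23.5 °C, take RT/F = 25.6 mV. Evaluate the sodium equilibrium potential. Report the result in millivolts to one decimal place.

E = (25.6/z) · ln([Na⁺]_out/[Na⁺]_in) with z = +1.
= (25.6/1) · ln(129/20.0) = 25.60 · ln(6.45)
= 25.60 · (1.8641) = 47.72 mV

47.7 mV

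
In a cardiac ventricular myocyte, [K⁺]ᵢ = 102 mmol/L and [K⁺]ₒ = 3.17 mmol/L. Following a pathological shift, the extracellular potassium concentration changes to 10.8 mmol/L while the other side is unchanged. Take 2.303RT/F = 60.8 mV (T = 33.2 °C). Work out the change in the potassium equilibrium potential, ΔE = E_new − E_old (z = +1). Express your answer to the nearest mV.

32 mV

E_old = (60.8/1)·log₁₀(3.17/102) = -91.66 mV
E_new = (60.8/1)·log₁₀(10.8/102) = -59.29 mV
ΔE = -59.29 − (-91.66) = 32.37 mV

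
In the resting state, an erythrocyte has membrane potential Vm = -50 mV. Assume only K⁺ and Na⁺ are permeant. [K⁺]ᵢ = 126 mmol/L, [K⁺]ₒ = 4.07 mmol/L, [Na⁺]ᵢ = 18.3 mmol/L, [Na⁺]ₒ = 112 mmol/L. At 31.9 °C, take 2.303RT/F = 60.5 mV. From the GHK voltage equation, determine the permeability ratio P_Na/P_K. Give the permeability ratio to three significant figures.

0.135

Let α = P_Na/P_K. GHK: Vm = 60.5·log₁₀[(Kₒ + α·Naₒ)/(Kᵢ + α·Naᵢ)].
10^(Vm/60.5) = 10^(-50.0/60.5) = 0.14913
So 0.14913·(Kᵢ + α·Naᵢ) = Kₒ + α·Naₒ → α = (0.14913·126.0 − 4.07) / (112.0 − 0.14913·18.3)
α = (18.79 − 4.07) / (112.0 − 2.729) = 14.72/109.3 = 0.1347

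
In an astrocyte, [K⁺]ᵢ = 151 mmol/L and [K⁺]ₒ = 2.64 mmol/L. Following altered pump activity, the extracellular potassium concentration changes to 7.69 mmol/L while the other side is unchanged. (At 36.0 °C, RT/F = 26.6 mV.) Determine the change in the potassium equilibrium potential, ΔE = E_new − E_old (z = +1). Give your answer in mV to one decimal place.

28.4 mV

E_old = (26.6/1)·ln(2.64/151) = -107.64 mV
E_new = (26.6/1)·ln(7.69/151) = -79.20 mV
ΔE = -79.20 − (-107.64) = 28.44 mV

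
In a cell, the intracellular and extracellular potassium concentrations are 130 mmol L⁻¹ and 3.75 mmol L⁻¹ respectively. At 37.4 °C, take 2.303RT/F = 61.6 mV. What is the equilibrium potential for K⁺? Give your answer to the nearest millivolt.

E = (61.6/z) · log₁₀([K⁺]_out/[K⁺]_in) with z = +1.
= (61.6/1) · log₁₀(3.75/130) = 61.60 · log₁₀(0.02885)
= 61.60 · (-1.5399) = -94.86 mV

-95 mV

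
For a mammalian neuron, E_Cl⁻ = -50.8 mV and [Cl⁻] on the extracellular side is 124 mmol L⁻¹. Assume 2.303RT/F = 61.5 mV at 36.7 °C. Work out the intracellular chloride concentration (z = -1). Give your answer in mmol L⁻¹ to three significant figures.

18.5 mmol L⁻¹

Nernst: E = (61.5/-1) · log₁₀([out]/[in]), so log₁₀([out]/[in]) = -50.8 × -1 / 61.5 = 0.8260.
[out]/[in] = 10^(0.8260) = 6.699.
[in] = 124 / 6.699 = 18.51 mmol L⁻¹.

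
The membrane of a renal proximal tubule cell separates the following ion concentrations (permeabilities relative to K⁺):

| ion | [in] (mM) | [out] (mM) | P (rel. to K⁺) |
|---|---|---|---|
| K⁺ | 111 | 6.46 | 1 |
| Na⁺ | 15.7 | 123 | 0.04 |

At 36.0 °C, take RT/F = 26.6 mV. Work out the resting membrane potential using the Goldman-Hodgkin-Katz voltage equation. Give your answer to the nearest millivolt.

-61 mV

Vm = 26.6 · ln[(Σ P·[cation]ₒ + Σ P·[anion]ᵢ) / (Σ P·[cation]ᵢ + Σ P·[anion]ₒ)]
Numerator = 1×6.46 + 0.04×123 = 11.38
Denominator = 1×111 + 0.04×15.7 = 111.6
Vm = 26.6 · ln(0.10195) = 26.6 × (-2.2833) = -60.74 mV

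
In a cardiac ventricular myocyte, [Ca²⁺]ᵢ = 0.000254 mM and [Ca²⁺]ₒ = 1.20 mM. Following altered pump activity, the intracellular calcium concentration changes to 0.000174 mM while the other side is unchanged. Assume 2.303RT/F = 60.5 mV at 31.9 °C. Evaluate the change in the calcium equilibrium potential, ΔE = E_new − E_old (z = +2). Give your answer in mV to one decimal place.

5.0 mV

E_old = (60.5/2)·log₁₀(1.20/0.000254) = 111.15 mV
E_new = (60.5/2)·log₁₀(1.20/0.000174) = 116.12 mV
ΔE = 116.12 − (111.15) = 4.97 mV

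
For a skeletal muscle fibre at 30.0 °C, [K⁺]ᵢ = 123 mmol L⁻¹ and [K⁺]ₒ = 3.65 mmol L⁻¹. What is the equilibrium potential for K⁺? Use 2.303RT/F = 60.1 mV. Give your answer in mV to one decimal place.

-91.8 mV

E = (60.1/z) · log₁₀([K⁺]_out/[K⁺]_in) with z = +1.
= (60.1/1) · log₁₀(3.65/123) = 60.10 · log₁₀(0.02967)
= 60.10 · (-1.5276) = -91.81 mV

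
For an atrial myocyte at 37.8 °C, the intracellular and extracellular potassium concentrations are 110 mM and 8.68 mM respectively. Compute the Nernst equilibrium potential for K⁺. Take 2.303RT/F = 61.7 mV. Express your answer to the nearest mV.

-68 mV

E = (61.7/z) · log₁₀([K⁺]_out/[K⁺]_in) with z = +1.
= (61.7/1) · log₁₀(8.68/110) = 61.70 · log₁₀(0.07891)
= 61.70 · (-1.1029) = -68.05 mV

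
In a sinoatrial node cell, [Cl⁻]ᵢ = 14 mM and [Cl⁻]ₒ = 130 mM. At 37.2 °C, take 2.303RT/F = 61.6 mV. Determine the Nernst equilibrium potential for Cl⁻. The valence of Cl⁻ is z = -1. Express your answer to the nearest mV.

E = (61.6/z) · log₁₀([Cl⁻]_out/[Cl⁻]_in) with z = -1.
For an anion, dividing by z = -1 reverses the sign.
= (61.6/-1) · log₁₀(130/14) = -61.60 · log₁₀(9.286)
= -61.60 · (0.9678) = -59.62 mV

-60 mV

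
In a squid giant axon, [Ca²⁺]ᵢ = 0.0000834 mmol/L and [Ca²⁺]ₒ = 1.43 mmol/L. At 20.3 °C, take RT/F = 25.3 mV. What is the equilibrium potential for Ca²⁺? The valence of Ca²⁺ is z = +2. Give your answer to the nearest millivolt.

E = (25.3/z) · ln([Ca²⁺]_out/[Ca²⁺]_in) with z = +2.
= (25.3/2) · ln(1.43/0.0000834) = 12.65 · ln(1.715e+04)
= 12.65 · (9.7495) = 123.33 mV

123 mV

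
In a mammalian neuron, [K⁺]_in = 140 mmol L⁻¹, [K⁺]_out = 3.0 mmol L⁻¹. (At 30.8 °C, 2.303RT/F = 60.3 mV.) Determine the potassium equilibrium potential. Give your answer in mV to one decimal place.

E = (60.3/z) · log₁₀([K⁺]_out/[K⁺]_in) with z = +1.
= (60.3/1) · log₁₀(3.0/140) = 60.30 · log₁₀(0.02143)
= 60.30 · (-1.6690) = -100.64 mV

-100.6 mV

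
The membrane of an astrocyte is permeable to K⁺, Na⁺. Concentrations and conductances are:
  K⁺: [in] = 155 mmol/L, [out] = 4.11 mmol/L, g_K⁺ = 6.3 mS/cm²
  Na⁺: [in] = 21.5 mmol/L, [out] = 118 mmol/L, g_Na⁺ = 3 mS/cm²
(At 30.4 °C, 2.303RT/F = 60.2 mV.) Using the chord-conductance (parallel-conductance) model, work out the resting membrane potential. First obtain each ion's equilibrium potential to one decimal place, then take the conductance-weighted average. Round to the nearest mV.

-50 mV

E_K⁺ = (60.2/1)·log₁₀(4.11/155) = -94.9 mV
E_Na⁺ = (60.2/1)·log₁₀(118/21.5) = 44.5 mV
Vm = (Σ gᵢEᵢ)/(Σ gᵢ) = (6.3·-94.9 + 3·44.5) / (6.3 + 3)
= -464.37 / 9.3 = -49.93 mV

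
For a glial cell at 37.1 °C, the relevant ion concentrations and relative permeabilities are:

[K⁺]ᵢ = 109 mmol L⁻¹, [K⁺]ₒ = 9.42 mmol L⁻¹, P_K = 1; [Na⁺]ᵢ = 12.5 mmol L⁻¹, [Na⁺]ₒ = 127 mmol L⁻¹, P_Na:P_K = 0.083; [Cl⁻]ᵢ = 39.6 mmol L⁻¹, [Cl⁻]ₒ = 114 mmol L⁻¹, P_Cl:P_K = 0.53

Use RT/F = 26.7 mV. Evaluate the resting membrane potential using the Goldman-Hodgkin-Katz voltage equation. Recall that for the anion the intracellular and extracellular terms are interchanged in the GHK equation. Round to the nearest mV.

Vm = 26.7 · ln[(Σ P·[cation]ₒ + Σ P·[anion]ᵢ) / (Σ P·[cation]ᵢ + Σ P·[anion]ₒ)]
Numerator = 1×9.42 + 0.083×127 + 0.53×39.6 = 40.95
Denominator = 1×109 + 0.083×12.5 + 0.53×114 = 170.5
Vm = 26.7 · ln(0.24023) = 26.7 × (-1.4262) = -38.08 mV

-38 mV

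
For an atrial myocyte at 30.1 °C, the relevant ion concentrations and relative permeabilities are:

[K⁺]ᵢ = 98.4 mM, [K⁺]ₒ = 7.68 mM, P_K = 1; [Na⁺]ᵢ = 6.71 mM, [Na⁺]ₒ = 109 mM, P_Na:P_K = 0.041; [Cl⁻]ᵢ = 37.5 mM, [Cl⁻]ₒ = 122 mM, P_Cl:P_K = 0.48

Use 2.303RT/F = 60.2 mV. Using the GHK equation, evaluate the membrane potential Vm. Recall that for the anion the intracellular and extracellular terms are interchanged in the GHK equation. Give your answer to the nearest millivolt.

Vm = 60.2 · log₁₀[(Σ P·[cation]ₒ + Σ P·[anion]ᵢ) / (Σ P·[cation]ᵢ + Σ P·[anion]ₒ)]
Numerator = 1×7.68 + 0.041×109 + 0.48×37.5 = 30.15
Denominator = 1×98.4 + 0.041×6.71 + 0.48×122 = 157.2
Vm = 60.2 · log₁₀(0.19174) = 60.2 × (-0.7173) = -43.18 mV

-43 mV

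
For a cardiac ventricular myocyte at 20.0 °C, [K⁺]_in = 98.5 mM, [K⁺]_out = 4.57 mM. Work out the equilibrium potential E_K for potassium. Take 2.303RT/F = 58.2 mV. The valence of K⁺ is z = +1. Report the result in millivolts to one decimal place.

-77.6 mV

E = (58.2/z) · log₁₀([K⁺]_out/[K⁺]_in) with z = +1.
= (58.2/1) · log₁₀(4.57/98.5) = 58.20 · log₁₀(0.0464)
= 58.20 · (-1.3335) = -77.61 mV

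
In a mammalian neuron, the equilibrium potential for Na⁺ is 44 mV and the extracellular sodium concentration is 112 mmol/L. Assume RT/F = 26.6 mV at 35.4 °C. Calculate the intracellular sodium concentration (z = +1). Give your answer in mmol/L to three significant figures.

Nernst: E = (26.6/1) · ln([out]/[in]), so ln([out]/[in]) = 44.0 × 1 / 26.6 = 1.6541.
[out]/[in] = e^(1.6541) = 5.229.
[in] = 112 / 5.229 = 21.42 mmol/L.

21.4 mmol/L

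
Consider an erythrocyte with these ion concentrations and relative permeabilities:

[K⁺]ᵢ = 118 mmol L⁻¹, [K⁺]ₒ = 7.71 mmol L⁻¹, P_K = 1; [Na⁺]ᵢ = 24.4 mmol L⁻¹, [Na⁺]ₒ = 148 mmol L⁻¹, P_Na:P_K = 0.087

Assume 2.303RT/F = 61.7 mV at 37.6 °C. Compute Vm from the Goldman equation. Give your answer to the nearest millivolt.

-47 mV

Vm = 61.7 · log₁₀[(Σ P·[cation]ₒ + Σ P·[anion]ᵢ) / (Σ P·[cation]ᵢ + Σ P·[anion]ₒ)]
Numerator = 1×7.71 + 0.087×148 = 20.59
Denominator = 1×118 + 0.087×24.4 = 120.1
Vm = 61.7 · log₁₀(0.17137) = 61.7 × (-0.7661) = -47.27 mV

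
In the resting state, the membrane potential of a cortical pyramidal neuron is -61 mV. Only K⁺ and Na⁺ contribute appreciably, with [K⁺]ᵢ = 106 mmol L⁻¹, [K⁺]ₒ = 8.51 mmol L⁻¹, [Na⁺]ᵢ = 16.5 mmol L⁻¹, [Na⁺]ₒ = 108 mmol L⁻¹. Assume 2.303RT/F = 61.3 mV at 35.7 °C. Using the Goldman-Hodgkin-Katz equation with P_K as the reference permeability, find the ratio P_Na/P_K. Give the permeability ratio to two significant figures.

0.021

Let α = P_Na/P_K. GHK: Vm = 61.3·log₁₀[(Kₒ + α·Naₒ)/(Kᵢ + α·Naᵢ)].
10^(Vm/61.3) = 10^(-61.0/61.3) = 0.10113
So 0.10113·(Kᵢ + α·Naᵢ) = Kₒ + α·Naₒ → α = (0.10113·106.0 − 8.51) / (108.0 − 0.10113·16.5)
α = (10.72 − 8.51) / (108.0 − 1.669) = 2.21/106.3 = 0.02079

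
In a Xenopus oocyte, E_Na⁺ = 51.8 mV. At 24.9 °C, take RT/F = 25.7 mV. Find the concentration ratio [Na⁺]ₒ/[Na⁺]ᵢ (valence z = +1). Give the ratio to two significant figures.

7.5

ln([out]/[in]) = E·z/(25.7) = 51.8 × 1 / 25.7 = 2.0156
[out]/[in] = e^(2.0156) = 7.505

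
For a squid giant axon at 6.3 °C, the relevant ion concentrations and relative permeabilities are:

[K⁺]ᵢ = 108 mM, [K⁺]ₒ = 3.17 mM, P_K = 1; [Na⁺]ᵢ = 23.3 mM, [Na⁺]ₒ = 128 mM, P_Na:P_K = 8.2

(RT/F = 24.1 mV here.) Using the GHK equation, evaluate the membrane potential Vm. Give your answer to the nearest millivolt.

Vm = 24.1 · ln[(Σ P·[cation]ₒ + Σ P·[anion]ᵢ) / (Σ P·[cation]ᵢ + Σ P·[anion]ₒ)]
Numerator = 1×3.17 + 8.2×128 = 1053
Denominator = 1×108 + 8.2×23.3 = 299.1
Vm = 24.1 · ln(3.5203) = 24.1 × (1.2585) = 30.33 mV

30 mV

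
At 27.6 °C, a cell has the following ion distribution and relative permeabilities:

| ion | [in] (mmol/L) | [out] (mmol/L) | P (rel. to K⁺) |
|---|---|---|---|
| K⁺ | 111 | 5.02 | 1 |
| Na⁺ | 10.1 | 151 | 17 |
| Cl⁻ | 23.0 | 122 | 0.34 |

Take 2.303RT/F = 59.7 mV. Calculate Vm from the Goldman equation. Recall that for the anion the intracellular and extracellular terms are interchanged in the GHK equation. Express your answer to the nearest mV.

54 mV

Vm = 59.7 · log₁₀[(Σ P·[cation]ₒ + Σ P·[anion]ᵢ) / (Σ P·[cation]ᵢ + Σ P·[anion]ₒ)]
Numerator = 1×5.02 + 17×151 + 0.34×23.0 = 2580
Denominator = 1×111 + 17×10.1 + 0.34×122 = 324.2
Vm = 59.7 · log₁₀(7.958) = 59.7 × (0.9008) = 53.78 mV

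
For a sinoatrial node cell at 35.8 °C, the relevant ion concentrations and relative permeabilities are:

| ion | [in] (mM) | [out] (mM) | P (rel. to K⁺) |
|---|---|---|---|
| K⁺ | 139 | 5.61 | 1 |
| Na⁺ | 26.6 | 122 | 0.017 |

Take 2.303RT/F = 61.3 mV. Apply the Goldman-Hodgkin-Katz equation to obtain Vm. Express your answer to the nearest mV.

Vm = 61.3 · log₁₀[(Σ P·[cation]ₒ + Σ P·[anion]ᵢ) / (Σ P·[cation]ᵢ + Σ P·[anion]ₒ)]
Numerator = 1×5.61 + 0.017×122 = 7.684
Denominator = 1×139 + 0.017×26.6 = 139.5
Vm = 61.3 · log₁₀(0.055101) = 61.3 × (-1.2588) = -77.17 mV

-77 mV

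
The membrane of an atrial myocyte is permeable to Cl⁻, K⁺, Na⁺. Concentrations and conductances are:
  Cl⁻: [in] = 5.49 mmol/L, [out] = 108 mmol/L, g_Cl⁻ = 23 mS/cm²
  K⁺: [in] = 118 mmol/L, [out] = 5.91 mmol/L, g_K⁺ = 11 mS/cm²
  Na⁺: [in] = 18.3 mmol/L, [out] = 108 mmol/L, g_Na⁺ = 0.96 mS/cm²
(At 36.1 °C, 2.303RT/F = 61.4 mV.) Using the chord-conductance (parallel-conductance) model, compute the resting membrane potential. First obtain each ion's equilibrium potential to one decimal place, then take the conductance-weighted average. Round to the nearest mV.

E_Cl⁻ = (61.4/-1)·log₁₀(108/5.49) = -79.4 mV
E_K⁺ = (61.4/1)·log₁₀(5.91/118) = -79.8 mV
E_Na⁺ = (61.4/1)·log₁₀(108/18.3) = 47.3 mV
Vm = (Σ gᵢEᵢ)/(Σ gᵢ) = (23·-79.4 + 11·-79.8 + 0.96·47.3) / (23 + 11 + 0.96)
= -2658.59 / 34.96 = -76.05 mV

-76 mV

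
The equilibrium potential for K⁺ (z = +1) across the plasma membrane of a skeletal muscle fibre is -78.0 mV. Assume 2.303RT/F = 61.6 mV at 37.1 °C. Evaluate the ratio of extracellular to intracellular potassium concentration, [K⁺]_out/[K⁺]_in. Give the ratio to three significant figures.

log₁₀([out]/[in]) = E·z/(61.6) = -78.0 × 1 / 61.6 = -1.2662
[out]/[in] = 10^(-1.2662) = 0.05417

0.0542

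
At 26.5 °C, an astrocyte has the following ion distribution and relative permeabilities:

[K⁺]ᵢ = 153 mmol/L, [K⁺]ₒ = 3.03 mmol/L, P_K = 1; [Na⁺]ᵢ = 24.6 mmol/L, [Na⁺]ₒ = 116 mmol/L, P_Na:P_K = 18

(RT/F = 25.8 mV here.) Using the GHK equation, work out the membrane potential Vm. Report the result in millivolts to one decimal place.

Vm = 25.8 · ln[(Σ P·[cation]ₒ + Σ P·[anion]ᵢ) / (Σ P·[cation]ᵢ + Σ P·[anion]ₒ)]
Numerator = 1×3.03 + 18×116 = 2091
Denominator = 1×153 + 18×24.6 = 595.8
Vm = 25.8 · ln(3.5096) = 25.8 × (1.2555) = 32.39 mV

32.4 mV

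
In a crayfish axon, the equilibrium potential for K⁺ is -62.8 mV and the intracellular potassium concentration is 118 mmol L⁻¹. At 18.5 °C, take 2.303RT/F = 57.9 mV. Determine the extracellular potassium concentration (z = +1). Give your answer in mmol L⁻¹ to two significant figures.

Nernst: E = (57.9/1) · log₁₀([out]/[in]), so log₁₀([out]/[in]) = -62.8 × 1 / 57.9 = -1.0846.
[out]/[in] = 10^(-1.0846) = 0.08229.
[out] = 0.08229 × 118 = 9.711 mmol L⁻¹.

9.7 mmol L⁻¹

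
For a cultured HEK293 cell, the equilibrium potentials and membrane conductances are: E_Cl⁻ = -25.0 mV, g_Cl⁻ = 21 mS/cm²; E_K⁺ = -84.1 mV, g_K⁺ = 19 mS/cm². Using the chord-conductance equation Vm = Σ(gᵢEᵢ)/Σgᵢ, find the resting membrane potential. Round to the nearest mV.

-53 mV

Σ gᵢEᵢ = 21·(-25.0) + 19·(-84.1) = -2122.90
Σ gᵢ = 21 + 19 = 40
Vm = -2122.90 / 40 = -53.07 mV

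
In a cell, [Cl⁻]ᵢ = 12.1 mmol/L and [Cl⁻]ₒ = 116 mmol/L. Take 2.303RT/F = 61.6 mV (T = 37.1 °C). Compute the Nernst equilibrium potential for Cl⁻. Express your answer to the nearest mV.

-60 mV

E = (61.6/z) · log₁₀([Cl⁻]_out/[Cl⁻]_in) with z = -1.
For an anion, dividing by z = -1 reverses the sign.
= (61.6/-1) · log₁₀(116/12.1) = -61.60 · log₁₀(9.587)
= -61.60 · (0.9817) = -60.47 mV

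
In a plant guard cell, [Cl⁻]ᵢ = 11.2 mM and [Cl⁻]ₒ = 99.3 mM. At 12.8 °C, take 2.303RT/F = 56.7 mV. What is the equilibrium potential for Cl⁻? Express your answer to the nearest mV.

E = (56.7/z) · log₁₀([Cl⁻]_out/[Cl⁻]_in) with z = -1.
For an anion, dividing by z = -1 reverses the sign.
= (56.7/-1) · log₁₀(99.3/11.2) = -56.70 · log₁₀(8.866)
= -56.70 · (0.9477) = -53.74 mV

-54 mV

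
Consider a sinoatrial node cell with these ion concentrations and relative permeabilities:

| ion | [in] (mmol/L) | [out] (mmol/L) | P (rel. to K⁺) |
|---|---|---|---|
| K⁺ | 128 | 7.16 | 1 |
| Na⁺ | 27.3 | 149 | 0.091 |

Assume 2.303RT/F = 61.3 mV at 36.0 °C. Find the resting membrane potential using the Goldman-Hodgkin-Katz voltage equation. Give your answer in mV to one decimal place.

-49.0 mV

Vm = 61.3 · log₁₀[(Σ P·[cation]ₒ + Σ P·[anion]ᵢ) / (Σ P·[cation]ᵢ + Σ P·[anion]ₒ)]
Numerator = 1×7.16 + 0.091×149 = 20.72
Denominator = 1×128 + 0.091×27.3 = 130.5
Vm = 61.3 · log₁₀(0.15879) = 61.3 × (-0.7992) = -48.99 mV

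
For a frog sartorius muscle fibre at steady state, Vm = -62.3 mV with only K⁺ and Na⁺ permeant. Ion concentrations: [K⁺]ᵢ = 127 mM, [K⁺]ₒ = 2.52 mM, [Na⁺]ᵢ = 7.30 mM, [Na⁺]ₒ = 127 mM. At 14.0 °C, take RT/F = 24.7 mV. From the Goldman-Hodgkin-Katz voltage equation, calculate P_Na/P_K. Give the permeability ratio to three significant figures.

0.0607

Let α = P_Na/P_K. GHK: Vm = 24.7·ln[(Kₒ + α·Naₒ)/(Kᵢ + α·Naᵢ)].
e^(Vm/24.7) = e^(-62.3/24.7) = 0.080277
So 0.080277·(Kᵢ + α·Naᵢ) = Kₒ + α·Naₒ → α = (0.080277·127.0 − 2.52) / (127.0 − 0.080277·7.3)
α = (10.2 − 2.52) / (127.0 − 0.586) = 7.675/126.4 = 0.06072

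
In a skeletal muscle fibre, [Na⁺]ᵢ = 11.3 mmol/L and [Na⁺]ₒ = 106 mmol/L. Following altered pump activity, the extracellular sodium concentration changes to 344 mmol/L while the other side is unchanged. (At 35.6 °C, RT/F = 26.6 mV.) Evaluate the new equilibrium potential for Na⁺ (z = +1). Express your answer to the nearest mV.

After the shift: [Na⁺]_out = 344, [Na⁺]_in = 11.3 mmol/L.
E_new = (26.6/1)·ln(344/11.3) = 26.60 · (3.4158) = 90.86 mV

91 mV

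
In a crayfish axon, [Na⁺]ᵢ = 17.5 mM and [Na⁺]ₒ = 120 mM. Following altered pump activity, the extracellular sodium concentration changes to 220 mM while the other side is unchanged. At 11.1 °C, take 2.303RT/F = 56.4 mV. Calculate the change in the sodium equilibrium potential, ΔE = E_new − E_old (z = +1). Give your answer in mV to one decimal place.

14.8 mV

E_old = (56.4/1)·log₁₀(120/17.5) = 47.16 mV
E_new = (56.4/1)·log₁₀(220/17.5) = 62.01 mV
ΔE = 62.01 − (47.16) = 14.85 mV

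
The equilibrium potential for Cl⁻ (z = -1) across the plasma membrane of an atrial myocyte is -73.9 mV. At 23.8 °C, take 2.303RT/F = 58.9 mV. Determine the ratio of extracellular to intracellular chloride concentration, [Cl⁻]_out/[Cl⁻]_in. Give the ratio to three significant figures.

18.0

log₁₀([out]/[in]) = E·z/(58.9) = -73.9 × -1 / 58.9 = 1.2547
[out]/[in] = 10^(1.2547) = 17.98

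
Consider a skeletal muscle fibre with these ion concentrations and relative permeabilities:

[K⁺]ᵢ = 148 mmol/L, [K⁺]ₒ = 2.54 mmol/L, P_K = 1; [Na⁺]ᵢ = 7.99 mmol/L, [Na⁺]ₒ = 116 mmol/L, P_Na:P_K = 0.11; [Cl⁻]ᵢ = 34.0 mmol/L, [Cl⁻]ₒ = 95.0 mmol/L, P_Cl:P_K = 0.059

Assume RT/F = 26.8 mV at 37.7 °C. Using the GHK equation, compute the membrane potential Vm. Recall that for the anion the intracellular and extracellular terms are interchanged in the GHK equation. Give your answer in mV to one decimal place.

Vm = 26.8 · ln[(Σ P·[cation]ₒ + Σ P·[anion]ᵢ) / (Σ P·[cation]ᵢ + Σ P·[anion]ₒ)]
Numerator = 1×2.54 + 0.11×116 + 0.059×34.0 = 17.31
Denominator = 1×148 + 0.11×7.99 + 0.059×95.0 = 154.5
Vm = 26.8 · ln(0.11202) = 26.8 × (-2.1890) = -58.67 mV

-58.7 mV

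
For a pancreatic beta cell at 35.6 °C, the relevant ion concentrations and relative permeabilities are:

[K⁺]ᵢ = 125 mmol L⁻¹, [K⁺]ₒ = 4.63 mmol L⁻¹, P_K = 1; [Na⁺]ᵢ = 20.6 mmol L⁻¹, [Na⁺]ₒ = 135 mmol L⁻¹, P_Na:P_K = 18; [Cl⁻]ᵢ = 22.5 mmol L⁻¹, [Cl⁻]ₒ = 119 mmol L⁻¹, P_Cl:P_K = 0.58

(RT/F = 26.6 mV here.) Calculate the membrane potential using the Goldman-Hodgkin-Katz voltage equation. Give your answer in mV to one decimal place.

39.0 mV

Vm = 26.6 · ln[(Σ P·[cation]ₒ + Σ P·[anion]ᵢ) / (Σ P·[cation]ᵢ + Σ P·[anion]ₒ)]
Numerator = 1×4.63 + 18×135 + 0.58×22.5 = 2448
Denominator = 1×125 + 18×20.6 + 0.58×119 = 564.8
Vm = 26.6 · ln(4.3336) = 26.6 × (1.4664) = 39.01 mV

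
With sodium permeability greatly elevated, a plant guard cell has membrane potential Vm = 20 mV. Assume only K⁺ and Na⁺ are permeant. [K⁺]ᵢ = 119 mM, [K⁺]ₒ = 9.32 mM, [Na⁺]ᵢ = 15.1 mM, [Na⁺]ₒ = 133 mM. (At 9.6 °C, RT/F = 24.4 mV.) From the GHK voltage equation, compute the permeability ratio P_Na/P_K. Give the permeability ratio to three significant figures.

2.64

Let α = P_Na/P_K. GHK: Vm = 24.4·ln[(Kₒ + α·Naₒ)/(Kᵢ + α·Naᵢ)].
e^(Vm/24.4) = e^(20.0/24.4) = 2.2698
So 2.2698·(Kᵢ + α·Naᵢ) = Kₒ + α·Naₒ → α = (2.2698·119.0 − 9.32) / (133.0 − 2.2698·15.1)
α = (270.1 − 9.32) / (133.0 − 34.27) = 260.8/98.73 = 2.641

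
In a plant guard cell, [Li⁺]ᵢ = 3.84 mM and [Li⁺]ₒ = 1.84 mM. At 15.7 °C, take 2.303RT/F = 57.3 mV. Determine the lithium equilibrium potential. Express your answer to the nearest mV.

-18 mV

E = (57.3/z) · log₁₀([Li⁺]_out/[Li⁺]_in) with z = +1.
= (57.3/1) · log₁₀(1.84/3.84) = 57.30 · log₁₀(0.4792)
= 57.30 · (-0.3195) = -18.31 mV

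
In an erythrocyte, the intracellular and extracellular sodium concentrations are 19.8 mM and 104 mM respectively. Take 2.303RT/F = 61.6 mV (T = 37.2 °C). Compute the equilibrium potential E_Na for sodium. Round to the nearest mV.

44 mV

E = (61.6/z) · log₁₀([Na⁺]_out/[Na⁺]_in) with z = +1.
= (61.6/1) · log₁₀(104/19.8) = 61.60 · log₁₀(5.253)
= 61.60 · (0.7204) = 44.37 mV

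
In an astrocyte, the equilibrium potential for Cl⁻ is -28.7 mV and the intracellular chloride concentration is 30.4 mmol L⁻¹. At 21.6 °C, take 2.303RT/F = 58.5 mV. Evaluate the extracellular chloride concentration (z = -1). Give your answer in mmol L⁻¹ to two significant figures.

94 mmol L⁻¹

Nernst: E = (58.5/-1) · log₁₀([out]/[in]), so log₁₀([out]/[in]) = -28.7 × -1 / 58.5 = 0.4906.
[out]/[in] = 10^(0.4906) = 3.095.
[out] = 3.095 × 30.4 = 94.07 mmol L⁻¹.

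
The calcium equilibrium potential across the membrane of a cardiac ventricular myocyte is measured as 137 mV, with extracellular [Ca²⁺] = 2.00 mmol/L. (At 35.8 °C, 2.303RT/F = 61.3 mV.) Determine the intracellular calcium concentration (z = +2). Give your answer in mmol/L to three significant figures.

Nernst: E = (61.3/2) · log₁₀([out]/[in]), so log₁₀([out]/[in]) = 137.0 × 2 / 61.3 = 4.4698.
[out]/[in] = 10^(4.4698) = 2.95e+04.
[in] = 2.00 / 2.95e+04 = 6.78e-05 mmol/L.

0.0000678 mmol/L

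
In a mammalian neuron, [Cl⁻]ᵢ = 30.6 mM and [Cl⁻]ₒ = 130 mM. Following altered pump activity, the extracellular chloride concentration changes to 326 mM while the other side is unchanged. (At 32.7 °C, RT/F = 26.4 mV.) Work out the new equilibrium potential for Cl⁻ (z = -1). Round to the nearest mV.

After the shift: [Cl⁻]_out = 326, [Cl⁻]_in = 30.6 mM.
E_new = (26.4/-1)·ln(326/30.6) = -26.40 · (2.3659) = -62.46 mV

-62 mV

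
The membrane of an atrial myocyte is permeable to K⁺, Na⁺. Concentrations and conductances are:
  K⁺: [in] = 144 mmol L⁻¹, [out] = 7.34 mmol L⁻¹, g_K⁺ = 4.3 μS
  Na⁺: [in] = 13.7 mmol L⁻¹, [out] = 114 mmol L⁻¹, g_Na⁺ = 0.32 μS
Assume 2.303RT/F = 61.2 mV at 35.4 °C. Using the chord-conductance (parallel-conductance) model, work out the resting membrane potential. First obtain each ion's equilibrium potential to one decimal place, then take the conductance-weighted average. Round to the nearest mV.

E_K⁺ = (61.2/1)·log₁₀(7.34/144) = -79.1 mV
E_Na⁺ = (61.2/1)·log₁₀(114/13.7) = 56.3 mV
Vm = (Σ gᵢEᵢ)/(Σ gᵢ) = (4.3·-79.1 + 0.32·56.3) / (4.3 + 0.32)
= -322.11 / 4.62 = -69.72 mV

-70 mV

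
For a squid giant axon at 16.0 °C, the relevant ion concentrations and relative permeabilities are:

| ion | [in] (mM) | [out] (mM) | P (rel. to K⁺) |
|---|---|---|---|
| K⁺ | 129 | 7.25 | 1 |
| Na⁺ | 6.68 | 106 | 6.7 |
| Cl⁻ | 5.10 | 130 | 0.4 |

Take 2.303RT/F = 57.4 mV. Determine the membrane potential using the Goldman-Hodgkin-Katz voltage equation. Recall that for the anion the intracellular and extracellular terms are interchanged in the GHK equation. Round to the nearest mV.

Vm = 57.4 · log₁₀[(Σ P·[cation]ₒ + Σ P·[anion]ᵢ) / (Σ P·[cation]ᵢ + Σ P·[anion]ₒ)]
Numerator = 1×7.25 + 6.7×106 + 0.4×5.10 = 719.5
Denominator = 1×129 + 6.7×6.68 + 0.4×130 = 225.8
Vm = 57.4 · log₁₀(3.187) = 57.4 × (0.5034) = 28.89 mV

29 mV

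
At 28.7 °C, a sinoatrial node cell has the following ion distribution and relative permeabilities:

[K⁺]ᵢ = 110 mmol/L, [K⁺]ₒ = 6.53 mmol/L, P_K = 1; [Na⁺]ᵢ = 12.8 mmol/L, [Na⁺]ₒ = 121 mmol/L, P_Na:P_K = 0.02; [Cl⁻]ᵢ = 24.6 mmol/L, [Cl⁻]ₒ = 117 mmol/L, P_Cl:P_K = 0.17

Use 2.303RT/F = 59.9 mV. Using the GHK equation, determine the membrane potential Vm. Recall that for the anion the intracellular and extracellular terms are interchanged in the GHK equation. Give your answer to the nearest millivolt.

-60 mV

Vm = 59.9 · log₁₀[(Σ P·[cation]ₒ + Σ P·[anion]ᵢ) / (Σ P·[cation]ᵢ + Σ P·[anion]ₒ)]
Numerator = 1×6.53 + 0.02×121 + 0.17×24.6 = 13.13
Denominator = 1×110 + 0.02×12.8 + 0.17×117 = 130.1
Vm = 59.9 · log₁₀(0.1009) = 59.9 × (-0.9961) = -59.67 mV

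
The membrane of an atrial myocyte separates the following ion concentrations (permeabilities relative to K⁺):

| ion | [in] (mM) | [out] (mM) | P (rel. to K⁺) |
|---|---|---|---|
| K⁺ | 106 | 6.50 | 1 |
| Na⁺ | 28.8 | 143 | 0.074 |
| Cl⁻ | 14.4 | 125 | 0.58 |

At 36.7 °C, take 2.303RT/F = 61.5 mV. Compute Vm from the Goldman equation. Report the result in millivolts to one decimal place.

-52.4 mV

Vm = 61.5 · log₁₀[(Σ P·[cation]ₒ + Σ P·[anion]ᵢ) / (Σ P·[cation]ᵢ + Σ P·[anion]ₒ)]
Numerator = 1×6.50 + 0.074×143 + 0.58×14.4 = 25.43
Denominator = 1×106 + 0.074×28.8 + 0.58×125 = 180.6
Vm = 61.5 · log₁₀(0.14081) = 61.5 × (-0.8514) = -52.36 mV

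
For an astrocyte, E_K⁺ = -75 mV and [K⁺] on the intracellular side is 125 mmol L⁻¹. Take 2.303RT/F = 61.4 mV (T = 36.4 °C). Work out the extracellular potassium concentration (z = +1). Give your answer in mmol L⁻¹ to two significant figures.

7.5 mmol L⁻¹

Nernst: E = (61.4/1) · log₁₀([out]/[in]), so log₁₀([out]/[in]) = -75.0 × 1 / 61.4 = -1.2215.
[out]/[in] = 10^(-1.2215) = 0.06005.
[out] = 0.06005 × 125 = 7.506 mmol L⁻¹.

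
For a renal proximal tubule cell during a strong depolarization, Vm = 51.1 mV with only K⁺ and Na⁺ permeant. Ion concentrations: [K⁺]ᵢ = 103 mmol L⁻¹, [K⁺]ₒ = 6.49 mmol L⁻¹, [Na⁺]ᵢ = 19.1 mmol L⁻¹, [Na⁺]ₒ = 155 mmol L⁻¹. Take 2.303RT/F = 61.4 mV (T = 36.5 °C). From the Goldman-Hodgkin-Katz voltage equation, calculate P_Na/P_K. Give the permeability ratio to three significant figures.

Let α = P_Na/P_K. GHK: Vm = 61.4·log₁₀[(Kₒ + α·Naₒ)/(Kᵢ + α·Naᵢ)].
10^(Vm/61.4) = 10^(51.1/61.4) = 6.7959
So 6.7959·(Kᵢ + α·Naᵢ) = Kₒ + α·Naₒ → α = (6.7959·103.0 − 6.49) / (155.0 − 6.7959·19.1)
α = (700 − 6.49) / (155.0 − 129.8) = 693.5/25.2 = 27.52

27.5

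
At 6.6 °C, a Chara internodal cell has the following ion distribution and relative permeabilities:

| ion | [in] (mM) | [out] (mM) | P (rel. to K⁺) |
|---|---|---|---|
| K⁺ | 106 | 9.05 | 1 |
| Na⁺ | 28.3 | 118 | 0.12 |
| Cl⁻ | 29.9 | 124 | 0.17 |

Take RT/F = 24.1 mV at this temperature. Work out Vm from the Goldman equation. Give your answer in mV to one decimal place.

-36.8 mV

Vm = 24.1 · ln[(Σ P·[cation]ₒ + Σ P·[anion]ᵢ) / (Σ P·[cation]ᵢ + Σ P·[anion]ₒ)]
Numerator = 1×9.05 + 0.12×118 + 0.17×29.9 = 28.29
Denominator = 1×106 + 0.12×28.3 + 0.17×124 = 130.5
Vm = 24.1 · ln(0.21684) = 24.1 × (-1.5286) = -36.84 mV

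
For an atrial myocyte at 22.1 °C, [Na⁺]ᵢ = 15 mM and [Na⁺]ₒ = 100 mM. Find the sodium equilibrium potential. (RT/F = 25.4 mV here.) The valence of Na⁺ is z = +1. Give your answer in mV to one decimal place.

E = (25.4/z) · ln([Na⁺]_out/[Na⁺]_in) with z = +1.
= (25.4/1) · ln(100/15) = 25.40 · ln(6.667)
= 25.40 · (1.8971) = 48.19 mV

48.2 mV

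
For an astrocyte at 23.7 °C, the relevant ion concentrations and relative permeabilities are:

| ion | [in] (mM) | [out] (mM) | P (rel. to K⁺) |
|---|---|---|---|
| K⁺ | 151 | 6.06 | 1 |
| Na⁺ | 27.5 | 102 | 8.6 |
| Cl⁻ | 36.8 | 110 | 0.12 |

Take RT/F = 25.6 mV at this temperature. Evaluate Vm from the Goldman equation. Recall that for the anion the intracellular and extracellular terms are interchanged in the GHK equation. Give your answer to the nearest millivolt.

20 mV

Vm = 25.6 · ln[(Σ P·[cation]ₒ + Σ P·[anion]ᵢ) / (Σ P·[cation]ᵢ + Σ P·[anion]ₒ)]
Numerator = 1×6.06 + 8.6×102 + 0.12×36.8 = 887.7
Denominator = 1×151 + 8.6×27.5 + 0.12×110 = 400.7
Vm = 25.6 · ln(2.2153) = 25.6 × (0.7954) = 20.36 mV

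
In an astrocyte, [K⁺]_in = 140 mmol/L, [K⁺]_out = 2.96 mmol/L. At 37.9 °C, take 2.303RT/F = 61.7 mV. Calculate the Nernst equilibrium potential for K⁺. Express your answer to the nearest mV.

-103 mV

E = (61.7/z) · log₁₀([K⁺]_out/[K⁺]_in) with z = +1.
= (61.7/1) · log₁₀(2.96/140) = 61.70 · log₁₀(0.02114)
= 61.70 · (-1.6748) = -103.34 mV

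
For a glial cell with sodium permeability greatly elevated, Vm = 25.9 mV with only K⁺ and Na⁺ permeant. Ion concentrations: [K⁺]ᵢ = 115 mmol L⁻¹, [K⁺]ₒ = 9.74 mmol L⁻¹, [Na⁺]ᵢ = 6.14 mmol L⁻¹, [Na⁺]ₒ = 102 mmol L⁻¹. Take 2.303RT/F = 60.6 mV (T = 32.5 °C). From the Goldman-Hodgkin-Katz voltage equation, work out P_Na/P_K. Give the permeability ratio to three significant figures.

3.48

Let α = P_Na/P_K. GHK: Vm = 60.6·log₁₀[(Kₒ + α·Naₒ)/(Kᵢ + α·Naᵢ)].
10^(Vm/60.6) = 10^(25.9/60.6) = 2.6754
So 2.6754·(Kᵢ + α·Naᵢ) = Kₒ + α·Naₒ → α = (2.6754·115.0 − 9.74) / (102.0 − 2.6754·6.14)
α = (307.7 − 9.74) / (102.0 − 16.43) = 297.9/85.57 = 3.482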